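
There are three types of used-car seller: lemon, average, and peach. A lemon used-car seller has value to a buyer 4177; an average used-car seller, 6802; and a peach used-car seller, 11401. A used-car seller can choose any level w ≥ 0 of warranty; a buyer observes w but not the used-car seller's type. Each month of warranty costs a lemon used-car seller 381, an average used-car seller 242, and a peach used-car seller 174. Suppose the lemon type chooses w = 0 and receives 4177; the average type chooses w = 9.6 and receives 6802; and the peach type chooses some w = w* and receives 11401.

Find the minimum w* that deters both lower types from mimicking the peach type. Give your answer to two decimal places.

28.60

Lemon type (on-path payoff 4177) won't mimic when 4177 ≥ 11401 − 381·w*, i.e. w* ≥ 18.96.
Average type (on-path payoff 6802 − 242×9.6 = 4478.8) won't mimic when 4478.8 ≥ 11401 − 242·w*, i.e. w* ≥ 28.60.
Both must hold, so w* = max(18.96, 28.60) = 28.60. The average type's constraint binds.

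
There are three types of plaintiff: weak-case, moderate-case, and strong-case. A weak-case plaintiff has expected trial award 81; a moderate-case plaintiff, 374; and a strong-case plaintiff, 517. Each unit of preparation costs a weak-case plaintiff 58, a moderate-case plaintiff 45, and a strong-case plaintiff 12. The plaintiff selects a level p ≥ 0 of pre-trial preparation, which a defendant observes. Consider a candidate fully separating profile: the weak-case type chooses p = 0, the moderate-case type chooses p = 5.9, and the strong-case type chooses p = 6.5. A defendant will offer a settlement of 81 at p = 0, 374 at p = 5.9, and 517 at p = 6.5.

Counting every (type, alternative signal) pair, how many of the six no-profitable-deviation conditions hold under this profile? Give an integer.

Weak-case (own payoff 81): to p=5.9 gives 374 − 58×5.9 = 31.8 → no gain ✓; to p=6.5 gives 517 − 58×6.5 = 140 → profitable ✗.
Strong-case (own payoff 517 − 12×6.5 = 439): to p=0 gives 81 → no gain ✓; to p=5.9 gives 374 − 12×5.9 = 303.2 → no gain ✓.
Moderate-case (own payoff 374 − 45×5.9 = 108.5): to p=0 gives 81 → no gain ✓; to p=6.5 gives 517 − 45×6.5 = 224.5 → profitable ✗.
4 of the 6 constraints hold; not an equilibrium.

4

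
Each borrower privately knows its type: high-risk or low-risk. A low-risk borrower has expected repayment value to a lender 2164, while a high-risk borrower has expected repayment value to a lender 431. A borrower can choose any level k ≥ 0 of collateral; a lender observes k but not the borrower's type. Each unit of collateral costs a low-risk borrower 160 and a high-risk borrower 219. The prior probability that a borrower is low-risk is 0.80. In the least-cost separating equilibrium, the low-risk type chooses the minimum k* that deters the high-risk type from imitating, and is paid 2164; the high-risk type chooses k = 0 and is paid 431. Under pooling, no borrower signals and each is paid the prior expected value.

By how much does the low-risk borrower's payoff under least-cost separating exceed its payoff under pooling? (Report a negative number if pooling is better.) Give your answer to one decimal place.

Least-cost separating signal: k* solves 431 = 2164 − 219·k*, so k* = (2164 − 431)/219 ≈ 7.9132.
Low-risk type's separating payoff: 2164 − 160 × k* = 2164 − 160 × (2164 − 431)/219 = 2164 − 277280/219 ≈ 897.881.
Pooling payoff: 0.80 × 2164 + 0.20 × 431 = 1817.4.
Difference: 897.881 − 1817.4 = -919.519, i.e. -919.5 to one decimal place.
The low-risk type would prefer the pooling outcome.

-919.5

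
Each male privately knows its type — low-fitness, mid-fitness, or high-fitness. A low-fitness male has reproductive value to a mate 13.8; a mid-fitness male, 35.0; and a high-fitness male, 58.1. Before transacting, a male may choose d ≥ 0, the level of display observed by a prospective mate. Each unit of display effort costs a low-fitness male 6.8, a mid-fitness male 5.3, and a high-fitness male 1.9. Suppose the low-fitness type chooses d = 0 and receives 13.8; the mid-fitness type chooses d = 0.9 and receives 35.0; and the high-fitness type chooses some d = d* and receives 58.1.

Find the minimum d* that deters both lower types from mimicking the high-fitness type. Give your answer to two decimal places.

6.51

Mid-fitness type (on-path payoff 35.0 − 5.3×0.9 = 30.23) won't mimic when 30.23 ≥ 58.1 − 5.3·d*, i.e. d* ≥ 5.26.
Low-fitness type (on-path payoff 13.8) won't mimic when 13.8 ≥ 58.1 − 6.8·d*, i.e. d* ≥ 6.51.
Both must hold, so d* = max(6.51, 5.26) = 6.51. The low-fitness type's constraint binds.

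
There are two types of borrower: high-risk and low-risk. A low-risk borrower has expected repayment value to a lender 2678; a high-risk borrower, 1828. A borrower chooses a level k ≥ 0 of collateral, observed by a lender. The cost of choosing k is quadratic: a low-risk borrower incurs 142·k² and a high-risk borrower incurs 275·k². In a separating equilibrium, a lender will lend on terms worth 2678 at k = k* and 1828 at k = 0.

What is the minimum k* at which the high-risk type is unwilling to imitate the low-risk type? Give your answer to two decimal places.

The high-risk type at k = 0 receives 1828; imitating at k* yields 2678 − 275·k*².
Indifference: 1828 = 2678 − 275·k*², so k*² = (2678 − 1828) / 275 ≈ 3.0909.
k* = √3.0909 ≈ 1.76.

1.76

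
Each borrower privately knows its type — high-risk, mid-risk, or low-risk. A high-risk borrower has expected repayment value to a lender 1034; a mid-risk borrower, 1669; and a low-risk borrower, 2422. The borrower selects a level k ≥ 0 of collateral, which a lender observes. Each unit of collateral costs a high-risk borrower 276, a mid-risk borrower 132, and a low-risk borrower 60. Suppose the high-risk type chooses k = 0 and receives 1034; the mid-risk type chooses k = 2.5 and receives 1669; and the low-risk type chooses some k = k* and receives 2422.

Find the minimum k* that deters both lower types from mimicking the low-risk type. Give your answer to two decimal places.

Mid-risk type (on-path payoff 1669 − 132×2.5 = 1339) won't mimic when 1339 ≥ 2422 − 132·k*, i.e. k* ≥ 8.20.
High-risk type (on-path payoff 1034) won't mimic when 1034 ≥ 2422 − 276·k*, i.e. k* ≥ 5.03.
Both must hold, so k* = max(5.03, 8.20) = 8.20. The mid-risk type's constraint binds.

8.20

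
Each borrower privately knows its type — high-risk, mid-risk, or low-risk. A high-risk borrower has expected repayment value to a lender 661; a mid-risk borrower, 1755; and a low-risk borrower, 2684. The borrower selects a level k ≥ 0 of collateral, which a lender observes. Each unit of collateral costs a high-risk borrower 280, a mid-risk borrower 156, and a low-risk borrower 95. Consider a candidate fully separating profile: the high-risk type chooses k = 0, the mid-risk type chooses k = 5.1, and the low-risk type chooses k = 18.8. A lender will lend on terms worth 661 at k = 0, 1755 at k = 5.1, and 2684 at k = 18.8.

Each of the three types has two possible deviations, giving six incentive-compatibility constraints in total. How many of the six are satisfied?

5

High-risk (own payoff 661): to k=5.1 gives 1755 − 280×5.1 = 327 → no gain ✓; to k=18.8 gives 2684 − 280×18.8 = -2580 → no gain ✓.
Mid-risk (own payoff 1755 − 156×5.1 = 959.4): to k=0 gives 661 → no gain ✓; to k=18.8 gives 2684 − 156×18.8 = -248.8 → no gain ✓.
Low-risk (own payoff 2684 − 95×18.8 = 898): to k=0 gives 661 → no gain ✓; to k=5.1 gives 1755 − 95×5.1 = 1270.5 → profitable ✗.
5 of the 6 constraints hold; not an equilibrium.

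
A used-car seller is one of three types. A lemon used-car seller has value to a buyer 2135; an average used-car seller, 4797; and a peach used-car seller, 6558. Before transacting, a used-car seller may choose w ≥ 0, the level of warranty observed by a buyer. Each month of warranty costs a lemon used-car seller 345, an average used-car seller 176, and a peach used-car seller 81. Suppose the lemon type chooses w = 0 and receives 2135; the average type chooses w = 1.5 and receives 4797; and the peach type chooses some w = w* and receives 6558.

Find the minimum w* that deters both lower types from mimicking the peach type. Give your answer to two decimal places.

Average type (on-path payoff 4797 − 176×1.5 = 4533) won't mimic when 4533 ≥ 6558 − 176·w*, i.e. w* ≥ 11.51.
Lemon type (on-path payoff 2135) won't mimic when 2135 ≥ 6558 − 345·w*, i.e. w* ≥ 12.82.
Both must hold, so w* = max(12.82, 11.51) = 12.82. The lemon type's constraint binds.

12.82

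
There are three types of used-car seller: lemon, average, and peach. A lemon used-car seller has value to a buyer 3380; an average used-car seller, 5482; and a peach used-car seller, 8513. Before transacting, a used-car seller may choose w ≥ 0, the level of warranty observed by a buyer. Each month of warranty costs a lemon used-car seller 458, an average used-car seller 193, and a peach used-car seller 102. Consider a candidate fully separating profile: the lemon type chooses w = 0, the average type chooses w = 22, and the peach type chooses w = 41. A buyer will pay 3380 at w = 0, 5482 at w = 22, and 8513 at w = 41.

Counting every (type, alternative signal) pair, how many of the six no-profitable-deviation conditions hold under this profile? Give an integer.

Peach (own payoff 8513 − 102×41 = 4331): to w=0 gives 3380 → no gain ✓; to w=22 gives 5482 − 102×22 = 3238 → no gain ✓.
Lemon (own payoff 3380): to w=22 gives 5482 − 458×22 = -4594 → no gain ✓; to w=41 gives 8513 − 458×41 = -10265 → no gain ✓.
Average (own payoff 5482 − 193×22 = 1236): to w=0 gives 3380 → profitable ✗; to w=41 gives 8513 − 193×41 = 600 → no gain ✓.
5 of the 6 constraints hold; not an equilibrium.

5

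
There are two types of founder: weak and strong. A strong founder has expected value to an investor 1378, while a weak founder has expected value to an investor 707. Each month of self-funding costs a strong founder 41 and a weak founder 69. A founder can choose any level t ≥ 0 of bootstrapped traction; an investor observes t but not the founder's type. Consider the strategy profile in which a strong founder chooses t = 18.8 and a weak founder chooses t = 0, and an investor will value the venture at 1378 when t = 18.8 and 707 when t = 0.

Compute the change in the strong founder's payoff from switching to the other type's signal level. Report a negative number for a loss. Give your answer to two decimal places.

Playing t = 18.8 the strong founder receives 1378 − 41 × 18.8 = 607.2.
Deviating to t = 0 yields 707 instead.
Gain from deviating: 707 − 607.2 = 99.80.
The gain is positive, so the strong type's incentive-compatibility constraint is violated — this profile is not a separating equilibrium.

99.80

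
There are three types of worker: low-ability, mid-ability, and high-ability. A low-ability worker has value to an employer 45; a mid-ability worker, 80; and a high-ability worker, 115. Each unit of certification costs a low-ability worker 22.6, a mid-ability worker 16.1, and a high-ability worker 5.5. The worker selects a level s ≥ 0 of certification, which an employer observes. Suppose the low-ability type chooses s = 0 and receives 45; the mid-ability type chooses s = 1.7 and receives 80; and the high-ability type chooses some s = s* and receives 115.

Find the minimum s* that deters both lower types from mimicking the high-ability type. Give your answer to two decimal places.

Low-ability type (on-path payoff 45) won't mimic when 45 ≥ 115 − 22.6·s*, i.e. s* ≥ 3.10.
Mid-ability type (on-path payoff 80 − 16.1×1.7 = 52.63) won't mimic when 52.63 ≥ 115 − 16.1·s*, i.e. s* ≥ 3.87.
Both must hold, so s* = max(3.10, 3.87) = 3.87. The mid-ability type's constraint binds.

3.87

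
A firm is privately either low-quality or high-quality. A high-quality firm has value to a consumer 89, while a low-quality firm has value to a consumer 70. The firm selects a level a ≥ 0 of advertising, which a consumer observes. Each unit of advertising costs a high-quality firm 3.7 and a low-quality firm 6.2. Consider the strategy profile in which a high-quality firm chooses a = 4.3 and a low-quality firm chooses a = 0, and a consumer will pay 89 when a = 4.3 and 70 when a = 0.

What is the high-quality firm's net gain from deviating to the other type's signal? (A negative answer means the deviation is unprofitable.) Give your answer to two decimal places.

Playing a = 4.3 the high-quality firm receives 89 − 3.7 × 4.3 = 73.09.
Deviating to a = 0 yields 70 instead.
Gain from deviating: 70 − 73.09 = -3.09.
The gain is negative, so the high-quality type's incentive-compatibility constraint is satisfied.

-3.09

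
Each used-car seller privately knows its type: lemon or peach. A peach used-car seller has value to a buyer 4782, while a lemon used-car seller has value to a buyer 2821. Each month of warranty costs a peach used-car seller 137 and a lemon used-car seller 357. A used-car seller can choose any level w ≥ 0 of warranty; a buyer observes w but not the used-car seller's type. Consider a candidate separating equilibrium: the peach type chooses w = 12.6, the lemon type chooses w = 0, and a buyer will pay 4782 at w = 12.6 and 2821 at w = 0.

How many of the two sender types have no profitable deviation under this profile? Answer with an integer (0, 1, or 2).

2

Lemon type: stay at 0 → 2821; mimic → 4782 − 357 × 12.6 = 283.8. IC holds (2821 ≥ 283.8).
Peach type: signal → 4782 − 137 × 12.6 = 3055.8; deviate to 0 → 2821. IC holds (3055.8 ≥ 2821).
2 of 2 constraints hold, so this is a separating equilibrium.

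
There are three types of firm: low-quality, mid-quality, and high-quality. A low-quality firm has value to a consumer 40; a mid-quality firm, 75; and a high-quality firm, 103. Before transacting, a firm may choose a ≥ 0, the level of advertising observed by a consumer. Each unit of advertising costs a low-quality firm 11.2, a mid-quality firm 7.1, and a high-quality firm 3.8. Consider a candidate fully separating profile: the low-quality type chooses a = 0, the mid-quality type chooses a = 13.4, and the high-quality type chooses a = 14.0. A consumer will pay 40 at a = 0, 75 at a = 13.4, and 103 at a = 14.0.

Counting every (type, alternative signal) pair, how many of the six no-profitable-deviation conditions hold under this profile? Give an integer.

Low-quality (own payoff 40): to a=13.4 gives 75 − 11.2×13.4 = -75.08 → no gain ✓; to a=14.0 gives 103 − 11.2×14.0 = -53.8 → no gain ✓.
High-quality (own payoff 103 − 3.8×14.0 = 49.8): to a=0 gives 40 → no gain ✓; to a=13.4 gives 75 − 3.8×13.4 = 24.08 → no gain ✓.
Mid-quality (own payoff 75 − 7.1×13.4 = -20.14): to a=0 gives 40 → profitable ✗; to a=14.0 gives 103 − 7.1×14.0 = 3.6 → profitable ✗.
4 of the 6 constraints hold; not an equilibrium.

4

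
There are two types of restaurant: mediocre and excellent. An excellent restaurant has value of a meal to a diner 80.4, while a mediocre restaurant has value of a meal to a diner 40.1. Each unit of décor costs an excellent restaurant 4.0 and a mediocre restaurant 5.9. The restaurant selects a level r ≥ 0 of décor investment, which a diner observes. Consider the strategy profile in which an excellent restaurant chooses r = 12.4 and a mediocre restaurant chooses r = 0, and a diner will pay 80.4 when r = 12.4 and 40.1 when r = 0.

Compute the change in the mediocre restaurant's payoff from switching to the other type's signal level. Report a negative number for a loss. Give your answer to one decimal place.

Playing r = 0 the mediocre restaurant receives 40.1.
Deviating to r = 12.4 brings payment 80.4 at cost 5.9 × 12.4 = 73.16, netting 7.24.
Gain from deviating: 7.24 − 40.1 = -32.86, i.e. -32.9 to one decimal place.
The gain is negative, so the mediocre type's incentive-compatibility constraint is satisfied.

-32.9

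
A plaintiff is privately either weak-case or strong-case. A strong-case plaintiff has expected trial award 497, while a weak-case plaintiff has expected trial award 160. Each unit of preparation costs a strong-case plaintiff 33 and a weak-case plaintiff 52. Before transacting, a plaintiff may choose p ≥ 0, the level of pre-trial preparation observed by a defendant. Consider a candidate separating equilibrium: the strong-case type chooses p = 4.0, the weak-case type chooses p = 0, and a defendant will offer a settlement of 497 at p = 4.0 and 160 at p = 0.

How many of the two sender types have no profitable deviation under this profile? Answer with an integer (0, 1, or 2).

Weak-case type: stay at 0 → 160; mimic → 497 − 52 × 4.0 = 289. IC fails (160 < 289).
Strong-case type: signal → 497 − 33 × 4.0 = 365; deviate to 0 → 160. IC holds (365 ≥ 160).
1 of 2 constraints hold, so this profile is not an equilibrium.

1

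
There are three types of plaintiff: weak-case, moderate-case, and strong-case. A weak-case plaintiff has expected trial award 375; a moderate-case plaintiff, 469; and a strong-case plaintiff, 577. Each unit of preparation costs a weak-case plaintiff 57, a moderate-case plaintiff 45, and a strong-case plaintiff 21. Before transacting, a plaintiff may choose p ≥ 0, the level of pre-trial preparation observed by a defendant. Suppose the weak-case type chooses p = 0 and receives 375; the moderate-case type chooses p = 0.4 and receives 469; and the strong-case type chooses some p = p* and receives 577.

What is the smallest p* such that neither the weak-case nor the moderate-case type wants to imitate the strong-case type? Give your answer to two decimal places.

3.54

Weak-case type (on-path payoff 375) won't mimic when 375 ≥ 577 − 57·p*, i.e. p* ≥ 3.54.
Moderate-case type (on-path payoff 469 − 45×0.4 = 451) won't mimic when 451 ≥ 577 − 45·p*, i.e. p* ≥ 2.80.
Both must hold, so p* = max(3.54, 2.80) = 3.54. The weak-case type's constraint binds.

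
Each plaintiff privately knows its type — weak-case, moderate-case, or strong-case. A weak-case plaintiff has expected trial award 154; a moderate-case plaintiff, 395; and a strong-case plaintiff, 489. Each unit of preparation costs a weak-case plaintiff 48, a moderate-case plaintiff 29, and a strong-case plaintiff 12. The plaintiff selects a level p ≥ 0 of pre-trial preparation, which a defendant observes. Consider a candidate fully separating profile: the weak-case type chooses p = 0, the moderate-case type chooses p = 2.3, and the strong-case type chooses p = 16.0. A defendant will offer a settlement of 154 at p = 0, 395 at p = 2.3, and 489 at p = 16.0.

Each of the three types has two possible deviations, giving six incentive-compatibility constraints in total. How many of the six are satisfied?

4

Moderate-case (own payoff 395 − 29×2.3 = 328.3): to p=0 gives 154 → no gain ✓; to p=16.0 gives 489 − 29×16.0 = 25 → no gain ✓.
Weak-case (own payoff 154): to p=2.3 gives 395 − 48×2.3 = 284.6 → profitable ✗; to p=16.0 gives 489 − 48×16.0 = -279 → no gain ✓.
Strong-case (own payoff 489 − 12×16.0 = 297): to p=0 gives 154 → no gain ✓; to p=2.3 gives 395 − 12×2.3 = 367.4 → profitable ✗.
4 of the 6 constraints hold; not an equilibrium.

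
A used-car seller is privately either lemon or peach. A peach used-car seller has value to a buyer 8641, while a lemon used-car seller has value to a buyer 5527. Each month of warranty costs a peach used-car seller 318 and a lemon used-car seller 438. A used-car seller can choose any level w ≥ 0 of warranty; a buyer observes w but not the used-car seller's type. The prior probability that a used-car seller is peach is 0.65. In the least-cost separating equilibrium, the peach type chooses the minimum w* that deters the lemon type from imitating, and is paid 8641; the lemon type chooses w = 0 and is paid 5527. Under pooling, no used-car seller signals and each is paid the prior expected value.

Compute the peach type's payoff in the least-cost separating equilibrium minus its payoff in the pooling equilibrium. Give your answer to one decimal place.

Least-cost separating signal: w* solves 5527 = 8641 − 438·w*, so w* = (8641 − 5527)/438 ≈ 7.1096.
Peach type's separating payoff: 8641 − 318 × w* = 8641 − 318 × (8641 − 5527)/438 = 8641 − 990252/438 ≈ 6380.151.
Pooling payoff: 0.65 × 8641 + 0.35 × 5527 = 7551.1.
Difference: 6380.151 − 7551.1 = -1170.949, i.e. -1170.9 to one decimal place.
The peach type would prefer the pooling outcome.

-1170.9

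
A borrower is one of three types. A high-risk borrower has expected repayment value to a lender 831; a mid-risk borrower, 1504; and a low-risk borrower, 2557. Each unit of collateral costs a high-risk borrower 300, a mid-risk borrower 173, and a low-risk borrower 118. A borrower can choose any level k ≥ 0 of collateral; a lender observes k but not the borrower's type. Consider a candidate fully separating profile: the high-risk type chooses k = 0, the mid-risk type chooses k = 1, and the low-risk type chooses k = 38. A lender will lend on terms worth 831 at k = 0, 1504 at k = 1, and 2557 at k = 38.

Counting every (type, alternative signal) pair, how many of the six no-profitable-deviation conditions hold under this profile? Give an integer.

Low-risk (own payoff 2557 − 118×38 = -1927): to k=0 gives 831 → profitable ✗; to k=1 gives 1504 − 118×1 = 1386 → profitable ✗.
High-risk (own payoff 831): to k=1 gives 1504 − 300×1 = 1204 → profitable ✗; to k=38 gives 2557 − 300×38 = -8843 → no gain ✓.
Mid-risk (own payoff 1504 − 173×1 = 1331): to k=0 gives 831 → no gain ✓; to k=38 gives 2557 − 173×38 = -4017 → no gain ✓.
3 of the 6 constraints hold; not an equilibrium.

3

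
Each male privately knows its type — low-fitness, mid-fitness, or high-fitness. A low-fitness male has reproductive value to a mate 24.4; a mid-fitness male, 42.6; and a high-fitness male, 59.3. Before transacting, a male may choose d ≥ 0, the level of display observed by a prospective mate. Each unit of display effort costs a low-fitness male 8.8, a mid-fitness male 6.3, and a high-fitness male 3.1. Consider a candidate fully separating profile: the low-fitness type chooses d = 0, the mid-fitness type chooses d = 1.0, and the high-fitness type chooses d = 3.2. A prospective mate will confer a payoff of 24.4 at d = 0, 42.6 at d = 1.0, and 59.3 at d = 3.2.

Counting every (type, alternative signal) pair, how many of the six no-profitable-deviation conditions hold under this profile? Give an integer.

3

Mid-fitness (own payoff 42.6 − 6.3×1.0 = 36.3): to d=0 gives 24.4 → no gain ✓; to d=3.2 gives 59.3 − 6.3×3.2 = 39.14 → profitable ✗.
High-fitness (own payoff 59.3 − 3.1×3.2 = 49.38): to d=0 gives 24.4 → no gain ✓; to d=1.0 gives 42.6 − 3.1×1.0 = 39.5 → no gain ✓.
Low-fitness (own payoff 24.4): to d=1.0 gives 42.6 − 8.8×1.0 = 33.8 → profitable ✗; to d=3.2 gives 59.3 − 8.8×3.2 = 31.14 → profitable ✗.
3 of the 6 constraints hold; not an equilibrium.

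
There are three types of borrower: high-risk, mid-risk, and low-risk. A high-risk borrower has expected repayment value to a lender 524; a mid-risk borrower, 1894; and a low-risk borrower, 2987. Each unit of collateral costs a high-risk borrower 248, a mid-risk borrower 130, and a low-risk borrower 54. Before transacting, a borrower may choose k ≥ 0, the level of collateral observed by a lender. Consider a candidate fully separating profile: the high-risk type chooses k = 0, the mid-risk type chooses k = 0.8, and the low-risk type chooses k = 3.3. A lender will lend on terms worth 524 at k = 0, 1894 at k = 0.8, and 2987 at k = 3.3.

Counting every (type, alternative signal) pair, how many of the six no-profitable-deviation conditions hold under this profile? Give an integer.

3

Mid-risk (own payoff 1894 − 130×0.8 = 1790): to k=0 gives 524 → no gain ✓; to k=3.3 gives 2987 − 130×3.3 = 2558 → profitable ✗.
Low-risk (own payoff 2987 − 54×3.3 = 2808.8): to k=0 gives 524 → no gain ✓; to k=0.8 gives 1894 − 54×0.8 = 1850.8 → no gain ✓.
High-risk (own payoff 524): to k=0.8 gives 1894 − 248×0.8 = 1695.6 → profitable ✗; to k=3.3 gives 2987 − 248×3.3 = 2168.6 → profitable ✗.
3 of the 6 constraints hold; not an equilibrium.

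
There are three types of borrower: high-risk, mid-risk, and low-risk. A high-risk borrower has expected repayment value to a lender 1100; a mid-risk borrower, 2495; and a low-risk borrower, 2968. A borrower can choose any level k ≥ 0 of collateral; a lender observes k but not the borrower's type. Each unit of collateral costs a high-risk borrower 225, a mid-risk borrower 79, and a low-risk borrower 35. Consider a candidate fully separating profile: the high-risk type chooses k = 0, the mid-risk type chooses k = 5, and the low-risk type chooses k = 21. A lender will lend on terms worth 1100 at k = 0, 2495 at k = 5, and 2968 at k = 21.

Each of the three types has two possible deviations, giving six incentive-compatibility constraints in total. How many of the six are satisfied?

4

High-risk (own payoff 1100): to k=5 gives 2495 − 225×5 = 1370 → profitable ✗; to k=21 gives 2968 − 225×21 = -1757 → no gain ✓.
Low-risk (own payoff 2968 − 35×21 = 2233): to k=0 gives 1100 → no gain ✓; to k=5 gives 2495 − 35×5 = 2320 → profitable ✗.
Mid-risk (own payoff 2495 − 79×5 = 2100): to k=0 gives 1100 → no gain ✓; to k=21 gives 2968 − 79×21 = 1309 → no gain ✓.
4 of the 6 constraints hold; not an equilibrium.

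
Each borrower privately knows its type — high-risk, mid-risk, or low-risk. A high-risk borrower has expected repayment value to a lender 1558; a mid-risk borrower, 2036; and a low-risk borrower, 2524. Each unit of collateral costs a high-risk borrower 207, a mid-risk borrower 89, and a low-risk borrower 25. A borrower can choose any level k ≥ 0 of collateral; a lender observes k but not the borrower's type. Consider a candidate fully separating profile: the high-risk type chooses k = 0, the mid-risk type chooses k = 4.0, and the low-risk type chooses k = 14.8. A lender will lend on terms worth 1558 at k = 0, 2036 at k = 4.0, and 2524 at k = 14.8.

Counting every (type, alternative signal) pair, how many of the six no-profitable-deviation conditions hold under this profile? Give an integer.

6

High-risk (own payoff 1558): to k=4.0 gives 2036 − 207×4.0 = 1208 → no gain ✓; to k=14.8 gives 2524 − 207×14.8 = -539.6 → no gain ✓.
Mid-risk (own payoff 2036 − 89×4.0 = 1680): to k=0 gives 1558 → no gain ✓; to k=14.8 gives 2524 − 89×14.8 = 1206.8 → no gain ✓.
Low-risk (own payoff 2524 − 25×14.8 = 2154): to k=0 gives 1558 → no gain ✓; to k=4.0 gives 2036 − 25×4.0 = 1936 → no gain ✓.
6 of the 6 constraints hold; this profile is a separating equilibrium.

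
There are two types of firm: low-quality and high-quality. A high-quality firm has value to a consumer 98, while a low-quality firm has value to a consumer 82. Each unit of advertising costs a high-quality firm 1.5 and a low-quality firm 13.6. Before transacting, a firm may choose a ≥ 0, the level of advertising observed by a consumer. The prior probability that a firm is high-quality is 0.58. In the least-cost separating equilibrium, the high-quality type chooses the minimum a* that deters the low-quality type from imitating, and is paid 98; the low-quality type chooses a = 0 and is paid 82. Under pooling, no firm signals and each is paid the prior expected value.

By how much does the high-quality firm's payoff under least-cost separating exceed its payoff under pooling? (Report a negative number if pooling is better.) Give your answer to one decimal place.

5.0

Least-cost separating signal: a* solves 82 = 98 − 13.6·a*, so a* = (98 − 82)/13.6 ≈ 1.1765.
High-quality type's separating payoff: 98 − 1.5 × a* = 98 − 1.5 × (98 − 82)/13.6 = 98 − 24/13.6 ≈ 96.235.
Pooling payoff: 0.58 × 98 + 0.42 × 82 = 91.28.
Difference: 96.235 − 91.28 = 4.955, i.e. 5.0 to one decimal place.
The high-quality type prefers to separate.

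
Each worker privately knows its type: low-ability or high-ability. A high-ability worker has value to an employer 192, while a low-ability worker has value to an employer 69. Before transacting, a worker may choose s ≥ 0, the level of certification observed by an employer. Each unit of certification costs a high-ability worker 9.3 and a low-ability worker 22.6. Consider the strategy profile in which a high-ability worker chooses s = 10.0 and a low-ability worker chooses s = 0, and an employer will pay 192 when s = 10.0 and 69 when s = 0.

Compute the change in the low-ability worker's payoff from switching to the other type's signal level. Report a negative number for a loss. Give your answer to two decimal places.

Playing s = 0 the low-ability worker receives 69.
Deviating to s = 10.0 brings payment 192 at cost 22.6 × 10.0 = 226, netting -34.
Gain from deviating: -34 − 69 = -103.00.
The gain is negative, so the low-ability type's incentive-compatibility constraint is satisfied.

-103.00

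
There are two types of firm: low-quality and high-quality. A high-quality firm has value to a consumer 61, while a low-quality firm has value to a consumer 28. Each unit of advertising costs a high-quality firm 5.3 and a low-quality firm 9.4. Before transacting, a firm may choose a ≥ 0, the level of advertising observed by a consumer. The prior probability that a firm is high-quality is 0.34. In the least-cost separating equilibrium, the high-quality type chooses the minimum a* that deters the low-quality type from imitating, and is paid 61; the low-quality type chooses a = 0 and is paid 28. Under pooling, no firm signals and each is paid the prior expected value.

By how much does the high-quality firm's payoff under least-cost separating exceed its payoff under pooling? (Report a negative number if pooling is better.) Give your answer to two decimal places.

3.17

Least-cost separating signal: a* solves 28 = 61 − 9.4·a*, so a* = (61 − 28)/9.4 ≈ 3.5106.
High-quality type's separating payoff: 61 − 5.3 × a* = 61 − 5.3 × (61 − 28)/9.4 = 61 − 174.9/9.4 ≈ 42.3936.
Pooling payoff: 0.34 × 61 + 0.66 × 28 = 39.22.
Difference: 42.3936 − 39.22 = 3.1736, i.e. 3.17 to two decimal places.
The high-quality type prefers to separate.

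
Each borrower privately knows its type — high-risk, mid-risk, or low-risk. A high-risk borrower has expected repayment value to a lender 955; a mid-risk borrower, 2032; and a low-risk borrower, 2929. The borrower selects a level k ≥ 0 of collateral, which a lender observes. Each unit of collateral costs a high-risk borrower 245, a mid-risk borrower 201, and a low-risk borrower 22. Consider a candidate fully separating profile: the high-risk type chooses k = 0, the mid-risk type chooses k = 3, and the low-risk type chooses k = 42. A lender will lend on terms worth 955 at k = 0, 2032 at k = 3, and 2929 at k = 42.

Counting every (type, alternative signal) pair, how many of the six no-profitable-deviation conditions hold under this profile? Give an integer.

5

Mid-risk (own payoff 2032 − 201×3 = 1429): to k=0 gives 955 → no gain ✓; to k=42 gives 2929 − 201×42 = -5513 → no gain ✓.
High-risk (own payoff 955): to k=3 gives 2032 − 245×3 = 1297 → profitable ✗; to k=42 gives 2929 − 245×42 = -7361 → no gain ✓.
Low-risk (own payoff 2929 − 22×42 = 2005): to k=0 gives 955 → no gain ✓; to k=3 gives 2032 − 22×3 = 1966 → no gain ✓.
5 of the 6 constraints hold; not an equilibrium.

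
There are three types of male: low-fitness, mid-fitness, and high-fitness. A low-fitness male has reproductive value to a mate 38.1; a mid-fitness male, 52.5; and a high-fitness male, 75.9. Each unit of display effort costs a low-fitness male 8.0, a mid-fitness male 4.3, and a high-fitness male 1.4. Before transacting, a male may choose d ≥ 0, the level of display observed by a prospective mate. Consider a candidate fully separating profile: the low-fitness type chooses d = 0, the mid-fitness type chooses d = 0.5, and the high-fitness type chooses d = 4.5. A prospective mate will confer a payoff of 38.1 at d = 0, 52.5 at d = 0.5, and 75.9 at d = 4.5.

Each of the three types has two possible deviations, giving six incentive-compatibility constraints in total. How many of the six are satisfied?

High-fitness (own payoff 75.9 − 1.4×4.5 = 69.6): to d=0 gives 38.1 → no gain ✓; to d=0.5 gives 52.5 − 1.4×0.5 = 51.8 → no gain ✓.
Mid-fitness (own payoff 52.5 − 4.3×0.5 = 50.35): to d=0 gives 38.1 → no gain ✓; to d=4.5 gives 75.9 − 4.3×4.5 = 56.55 → profitable ✗.
Low-fitness (own payoff 38.1): to d=0.5 gives 52.5 − 8.0×0.5 = 48.5 → profitable ✗; to d=4.5 gives 75.9 − 8.0×4.5 = 39.9 → profitable ✗.
3 of the 6 constraints hold; not an equilibrium.

3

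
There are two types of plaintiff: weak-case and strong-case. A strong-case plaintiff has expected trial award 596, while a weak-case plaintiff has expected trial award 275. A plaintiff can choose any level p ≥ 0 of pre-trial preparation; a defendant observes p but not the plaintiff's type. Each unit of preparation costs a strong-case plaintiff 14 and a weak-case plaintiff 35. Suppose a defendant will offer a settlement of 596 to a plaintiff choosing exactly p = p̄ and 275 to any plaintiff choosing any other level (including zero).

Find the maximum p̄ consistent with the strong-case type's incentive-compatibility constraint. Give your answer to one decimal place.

22.9

Choosing p̄ yields the strong-case type 596 − 14·p̄; choosing zero yields 275.
The strong-case type is indifferent at 596 − 14·p̄ = 275, i.e. p̄ = (596 − 275) / 14 ≈ 22.9.
For any p̄ above 22.9 the strong-case type would rather pool at zero, so separation collapses.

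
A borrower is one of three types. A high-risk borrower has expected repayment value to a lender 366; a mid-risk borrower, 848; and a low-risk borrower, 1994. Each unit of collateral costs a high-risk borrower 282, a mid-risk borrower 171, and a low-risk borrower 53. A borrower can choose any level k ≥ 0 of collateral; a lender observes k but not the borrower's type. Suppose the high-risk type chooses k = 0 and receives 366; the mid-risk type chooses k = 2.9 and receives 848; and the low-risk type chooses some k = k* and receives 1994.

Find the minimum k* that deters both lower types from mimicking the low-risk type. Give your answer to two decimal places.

9.60

Mid-risk type (on-path payoff 848 − 171×2.9 = 352.1) won't mimic when 352.1 ≥ 1994 − 171·k*, i.e. k* ≥ 9.60.
High-risk type (on-path payoff 366) won't mimic when 366 ≥ 1994 − 282·k*, i.e. k* ≥ 5.77.
Both must hold, so k* = max(5.77, 9.60) = 9.60. The mid-risk type's constraint binds.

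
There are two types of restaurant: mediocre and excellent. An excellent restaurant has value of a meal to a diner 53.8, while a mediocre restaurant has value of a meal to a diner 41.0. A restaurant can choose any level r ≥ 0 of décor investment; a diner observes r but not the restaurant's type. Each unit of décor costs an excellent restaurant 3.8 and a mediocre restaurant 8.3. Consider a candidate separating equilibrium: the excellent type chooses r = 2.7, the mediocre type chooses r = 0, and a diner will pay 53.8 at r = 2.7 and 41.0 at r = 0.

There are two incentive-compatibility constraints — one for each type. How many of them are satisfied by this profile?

Excellent type: signal → 53.8 − 3.8 × 2.7 = 43.54; deviate to 0 → 41.0. IC holds (43.54 ≥ 41.0).
Mediocre type: stay at 0 → 41.0; mimic → 53.8 − 8.3 × 2.7 = 31.39. IC holds (41.0 ≥ 31.39).
2 of 2 constraints hold, so this is a separating equilibrium.

2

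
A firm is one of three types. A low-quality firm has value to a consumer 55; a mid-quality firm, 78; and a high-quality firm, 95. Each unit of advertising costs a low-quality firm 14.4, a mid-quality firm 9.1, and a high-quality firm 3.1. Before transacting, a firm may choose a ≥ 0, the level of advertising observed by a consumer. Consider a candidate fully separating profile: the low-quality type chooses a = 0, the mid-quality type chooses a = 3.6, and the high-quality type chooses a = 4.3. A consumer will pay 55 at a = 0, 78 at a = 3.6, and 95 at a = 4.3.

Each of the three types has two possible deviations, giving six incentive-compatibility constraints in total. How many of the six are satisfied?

4

High-quality (own payoff 95 − 3.1×4.3 = 81.67): to a=0 gives 55 → no gain ✓; to a=3.6 gives 78 − 3.1×3.6 = 66.84 → no gain ✓.
Mid-quality (own payoff 78 − 9.1×3.6 = 45.24): to a=0 gives 55 → profitable ✗; to a=4.3 gives 95 − 9.1×4.3 = 55.87 → profitable ✗.
Low-quality (own payoff 55): to a=3.6 gives 78 − 14.4×3.6 = 26.16 → no gain ✓; to a=4.3 gives 95 − 14.4×4.3 = 33.08 → no gain ✓.
4 of the 6 constraints hold; not an equilibrium.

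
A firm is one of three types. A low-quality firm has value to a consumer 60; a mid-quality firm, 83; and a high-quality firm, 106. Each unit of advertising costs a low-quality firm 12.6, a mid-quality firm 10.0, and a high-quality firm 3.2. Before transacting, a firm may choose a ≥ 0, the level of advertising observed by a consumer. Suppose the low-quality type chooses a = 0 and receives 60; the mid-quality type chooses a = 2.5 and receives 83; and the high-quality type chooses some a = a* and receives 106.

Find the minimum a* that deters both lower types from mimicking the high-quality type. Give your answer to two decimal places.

4.80

Mid-quality type (on-path payoff 83 − 10.0×2.5 = 58) won't mimic when 58 ≥ 106 − 10.0·a*, i.e. a* ≥ 4.80.
Low-quality type (on-path payoff 60) won't mimic when 60 ≥ 106 − 12.6·a*, i.e. a* ≥ 3.65.
Both must hold, so a* = max(3.65, 4.80) = 4.80. The mid-quality type's constraint binds.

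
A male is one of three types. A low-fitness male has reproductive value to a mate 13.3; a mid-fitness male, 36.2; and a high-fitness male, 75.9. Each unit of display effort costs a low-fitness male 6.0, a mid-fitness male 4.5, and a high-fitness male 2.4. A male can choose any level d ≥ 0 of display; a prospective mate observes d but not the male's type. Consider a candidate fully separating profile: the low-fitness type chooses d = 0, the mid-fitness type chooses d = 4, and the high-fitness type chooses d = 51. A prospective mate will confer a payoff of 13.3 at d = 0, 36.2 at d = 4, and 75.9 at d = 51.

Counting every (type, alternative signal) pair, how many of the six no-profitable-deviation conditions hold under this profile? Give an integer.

High-fitness (own payoff 75.9 − 2.4×51 = -46.5): to d=0 gives 13.3 → profitable ✗; to d=4 gives 36.2 − 2.4×4 = 26.6 → profitable ✗.
Mid-fitness (own payoff 36.2 − 4.5×4 = 18.2): to d=0 gives 13.3 → no gain ✓; to d=51 gives 75.9 − 4.5×51 = -153.6 → no gain ✓.
Low-fitness (own payoff 13.3): to d=4 gives 36.2 − 6.0×4 = 12.2 → no gain ✓; to d=51 gives 75.9 − 6.0×51 = -230.1 → no gain ✓.
4 of the 6 constraints hold; not an equilibrium.

4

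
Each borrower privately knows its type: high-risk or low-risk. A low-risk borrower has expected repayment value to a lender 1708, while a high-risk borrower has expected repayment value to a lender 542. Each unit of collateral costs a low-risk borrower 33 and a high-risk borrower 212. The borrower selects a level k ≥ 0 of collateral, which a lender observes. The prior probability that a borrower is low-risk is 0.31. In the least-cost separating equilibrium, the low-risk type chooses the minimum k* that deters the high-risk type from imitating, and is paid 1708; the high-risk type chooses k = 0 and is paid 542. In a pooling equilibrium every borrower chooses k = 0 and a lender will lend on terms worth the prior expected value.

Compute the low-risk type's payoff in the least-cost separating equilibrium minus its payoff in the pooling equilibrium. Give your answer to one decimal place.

Least-cost separating signal: k* solves 542 = 1708 − 212·k*, so k* = (1708 − 542)/212 = 5.5.
Low-risk type's separating payoff: 1708 − 33 × k* = 1708 − 33 × (1708 − 542)/212 = 1708 − 38478/212 = 1526.5.
Pooling payoff: 0.31 × 1708 + 0.69 × 542 = 903.46.
Difference: 1526.5 − 903.46 = 623.04, i.e. 623.0 to one decimal place.
The low-risk type prefers to separate.

623.0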